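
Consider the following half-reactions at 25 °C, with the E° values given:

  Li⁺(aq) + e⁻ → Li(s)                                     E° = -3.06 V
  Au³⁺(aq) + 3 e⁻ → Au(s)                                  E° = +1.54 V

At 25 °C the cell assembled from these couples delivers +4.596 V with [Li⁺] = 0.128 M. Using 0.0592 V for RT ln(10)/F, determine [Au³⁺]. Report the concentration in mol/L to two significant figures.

0.0013 M

Au³⁺/Au is the cathode, Li⁺/Li the anode: E°cell = +4.60 V, n = 3.
Overall reaction: Au³⁺(aq) + 3 Li(s) → Au(s) + 3 Li⁺(aq); Q = [Li⁺]^3/[Au³⁺]^1.
From E = E° − (0.0592/n) log Q: log Q = (E° − E)·n/0.0592 = (+4.60 − (+4.596))·3/0.0592 = 0.2027.
So 1·log[Au³⁺] = 3·log(0.128) − log Q = -2.6784 − (0.2027) = -2.8811; [Au³⁺] = 10^(-2.8811) ≈ 0.0013 M.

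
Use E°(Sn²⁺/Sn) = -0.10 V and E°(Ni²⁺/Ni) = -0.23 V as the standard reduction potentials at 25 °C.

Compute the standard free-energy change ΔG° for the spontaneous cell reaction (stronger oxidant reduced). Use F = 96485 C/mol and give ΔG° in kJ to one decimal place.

-25.1 kJ

Sn²⁺/Sn (E° = -0.10 V) is the cathode; Ni²⁺/Ni (E° = -0.23 V) is the anode, so E°cell = +0.13 V.
Balancing electrons gives n = 2 (lcm of 2 and 2).
ΔG° = −nFE° = −(2)(96485)(+0.13) = -25,086 J = -25.1 kJ.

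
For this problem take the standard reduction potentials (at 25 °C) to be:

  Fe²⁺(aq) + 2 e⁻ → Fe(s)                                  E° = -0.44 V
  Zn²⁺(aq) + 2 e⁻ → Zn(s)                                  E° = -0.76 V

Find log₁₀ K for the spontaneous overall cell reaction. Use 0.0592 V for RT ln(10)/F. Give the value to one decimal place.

Cathode: Fe²⁺/Fe; anode: Zn²⁺/Zn. E°cell = +0.32 V, n = 2.
log K = nE°cell / 0.0592 = (2)(+0.32) / 0.0592 = 10.8.

10.8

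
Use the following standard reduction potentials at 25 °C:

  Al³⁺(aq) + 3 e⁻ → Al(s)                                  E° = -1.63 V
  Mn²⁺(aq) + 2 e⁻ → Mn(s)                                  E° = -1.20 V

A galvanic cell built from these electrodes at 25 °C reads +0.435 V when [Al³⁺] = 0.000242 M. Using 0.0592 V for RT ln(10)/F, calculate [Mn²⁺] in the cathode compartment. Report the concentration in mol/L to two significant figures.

0.0057 M

Mn²⁺/Mn is the cathode, Al³⁺/Al the anode: E°cell = +0.43 V, n = 6.
Overall reaction: 3 Mn²⁺(aq) + 2 Al(s) → 3 Mn(s) + 2 Al³⁺(aq); Q = [Al³⁺]^2/[Mn²⁺]^3.
From E = E° − (0.0592/n) log Q: log Q = (E° − E)·n/0.0592 = (+0.43 − (+0.435))·6/0.0592 = -0.5068.
So 3·log[Mn²⁺] = 2·log(0.000242) − log Q = -7.2324 − (-0.5068) = -6.7256; log[Mn²⁺] = -6.7256 / 3 = -2.2419; [Mn²⁺] = 10^(-2.2419) ≈ 0.0057 M.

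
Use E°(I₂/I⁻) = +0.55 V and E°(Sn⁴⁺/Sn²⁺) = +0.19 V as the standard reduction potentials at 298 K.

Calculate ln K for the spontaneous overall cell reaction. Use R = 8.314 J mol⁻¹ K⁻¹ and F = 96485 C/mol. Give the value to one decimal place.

28.0

Cathode: I₂/I⁻; anode: Sn⁴⁺/Sn²⁺. E°cell = (+0.55) − (+0.19) = +0.36 V, with n = 2.
ΔG° = −nFE° = −RT ln K, so ln K = nFE°/(RT) = (2)(96485)(+0.36) / ((8.314)(298)) = 28.039.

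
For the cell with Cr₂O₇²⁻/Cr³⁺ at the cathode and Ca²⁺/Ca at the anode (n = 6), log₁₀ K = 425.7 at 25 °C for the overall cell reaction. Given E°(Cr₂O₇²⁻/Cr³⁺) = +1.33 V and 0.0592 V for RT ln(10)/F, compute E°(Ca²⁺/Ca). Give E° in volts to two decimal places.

E°cell = (0.0592/n)·log K = (0.0592/6)(425.7) = +4.200 V.
Since Cr₂O₇²⁻/Cr³⁺ is the cathode and Ca²⁺/Ca the anode, E°cell = E°(Cr₂O₇²⁻/Cr³⁺) − E°(Ca²⁺/Ca).
So E°(Ca²⁺/Ca) = E°(Cr₂O₇²⁻/Cr³⁺) − E°cell = (+1.33) − (+4.200) = -2.87 V.

-2.87 V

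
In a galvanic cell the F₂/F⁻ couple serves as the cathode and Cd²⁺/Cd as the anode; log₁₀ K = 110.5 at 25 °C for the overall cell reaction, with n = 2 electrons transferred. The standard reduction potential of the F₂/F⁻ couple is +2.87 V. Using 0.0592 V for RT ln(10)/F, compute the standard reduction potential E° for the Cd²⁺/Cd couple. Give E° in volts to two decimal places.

-0.40 V

E°cell = (0.0592/n)·log K = (0.0592/2)(110.5) = +3.271 V.
Since F₂/F⁻ is the cathode and Cd²⁺/Cd the anode, E°cell = E°(F₂/F⁻) − E°(Cd²⁺/Cd).
So E°(Cd²⁺/Cd) = E°(F₂/F⁻) − E°cell = (+2.87) − (+3.271) = -0.40 V.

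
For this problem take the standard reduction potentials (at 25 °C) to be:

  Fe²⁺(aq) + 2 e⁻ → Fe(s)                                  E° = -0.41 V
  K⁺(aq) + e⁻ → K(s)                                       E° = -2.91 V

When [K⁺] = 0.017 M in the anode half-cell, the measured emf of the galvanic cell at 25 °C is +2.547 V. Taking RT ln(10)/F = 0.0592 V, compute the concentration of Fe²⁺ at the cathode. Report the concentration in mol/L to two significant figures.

0.011 M

Fe²⁺/Fe is the cathode, K⁺/K the anode: E°cell = +2.50 V, n = 2.
Overall reaction: Fe²⁺(aq) + 2 K(s) → Fe(s) + 2 K⁺(aq); Q = [K⁺]^2/[Fe²⁺]^1.
From E = E° − (0.0592/n) log Q: log Q = (E° − E)·n/0.0592 = (+2.50 − (+2.547))·2/0.0592 = -1.5878.
So 1·log[Fe²⁺] = 2·log(0.017) − log Q = -3.5391 − (-1.5878) = -1.9513; [Fe²⁺] = 10^(-1.9513) ≈ 0.011 M.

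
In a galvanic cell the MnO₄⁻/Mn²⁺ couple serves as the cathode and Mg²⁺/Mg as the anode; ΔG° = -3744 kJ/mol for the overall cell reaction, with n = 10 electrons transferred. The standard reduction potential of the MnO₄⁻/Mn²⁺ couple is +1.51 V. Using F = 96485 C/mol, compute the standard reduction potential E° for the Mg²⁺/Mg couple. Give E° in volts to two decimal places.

-2.37 V

E°cell = −ΔG°/(nF) = −(-3744×10³)/((10)(96485)) = +3.880 V.
Since MnO₄⁻/Mn²⁺ is the cathode and Mg²⁺/Mg the anode, E°cell = E°(MnO₄⁻/Mn²⁺) − E°(Mg²⁺/Mg).
So E°(Mg²⁺/Mg) = E°(MnO₄⁻/Mn²⁺) − E°cell = (+1.51) − (+3.880) = -2.37 V.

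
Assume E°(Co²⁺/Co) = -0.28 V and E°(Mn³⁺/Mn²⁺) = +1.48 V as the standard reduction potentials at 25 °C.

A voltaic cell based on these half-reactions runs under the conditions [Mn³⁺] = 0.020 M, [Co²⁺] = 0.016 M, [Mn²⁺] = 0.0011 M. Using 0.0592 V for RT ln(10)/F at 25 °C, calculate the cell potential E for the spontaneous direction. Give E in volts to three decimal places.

+1.888 V

Mn³⁺/Mn²⁺ is the cathode (higher E°), Co²⁺/Co the anode: E°cell = +1.48 − (-0.28) = +1.76 V, n = 2.
Overall: 2 Mn³⁺(aq) + Co(s) → 2 Mn²⁺(aq) + Co²⁺(aq)
Q = [Mn²⁺]^2·[Co²⁺] / ([Mn³⁺]^2); log Q = -4.315.
E = E° − (0.0592/n) log Q = +1.76 − (0.0592/2)(-4.315) = +1.888 V.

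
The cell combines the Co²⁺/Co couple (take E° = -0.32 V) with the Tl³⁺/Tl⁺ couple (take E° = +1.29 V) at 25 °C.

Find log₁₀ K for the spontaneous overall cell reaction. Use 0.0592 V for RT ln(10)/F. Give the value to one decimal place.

54.4

Cathode: Tl³⁺/Tl⁺; anode: Co²⁺/Co. E°cell = +1.61 V, n = 2.
log K = nE°cell / 0.0592 = (2)(+1.61) / 0.0592 = 54.4.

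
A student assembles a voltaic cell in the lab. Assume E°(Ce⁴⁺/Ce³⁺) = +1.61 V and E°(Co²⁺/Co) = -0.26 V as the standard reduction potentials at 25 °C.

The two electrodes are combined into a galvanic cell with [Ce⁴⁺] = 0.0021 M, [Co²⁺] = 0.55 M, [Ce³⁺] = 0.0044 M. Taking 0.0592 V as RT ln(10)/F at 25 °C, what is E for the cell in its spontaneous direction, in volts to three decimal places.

+1.859 V

Ce⁴⁺/Ce³⁺ is the cathode (higher E°), Co²⁺/Co the anode: E°cell = +1.61 − (-0.26) = +1.87 V, n = 2.
Overall: 2 Ce⁴⁺(aq) + Co(s) → 2 Ce³⁺(aq) + Co²⁺(aq)
Q = [Ce³⁺]^2·[Co²⁺] / ([Ce⁴⁺]^2); log Q = 0.383.
E = E° − (0.0592/n) log Q = +1.87 − (0.0592/2)(0.383) = +1.859 V.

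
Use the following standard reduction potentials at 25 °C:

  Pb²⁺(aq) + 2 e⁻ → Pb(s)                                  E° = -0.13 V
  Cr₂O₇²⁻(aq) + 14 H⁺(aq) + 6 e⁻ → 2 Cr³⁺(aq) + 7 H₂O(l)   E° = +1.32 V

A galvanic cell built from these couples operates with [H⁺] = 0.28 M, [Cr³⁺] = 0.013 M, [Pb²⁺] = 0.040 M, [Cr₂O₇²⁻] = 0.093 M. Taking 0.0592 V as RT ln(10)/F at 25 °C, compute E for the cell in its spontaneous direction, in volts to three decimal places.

Cr₂O₇²⁻/Cr³⁺ is the cathode (higher E°), Pb²⁺/Pb the anode: E°cell = +1.32 − (-0.13) = +1.45 V, n = 6.
Overall: Cr₂O₇²⁻(aq) + 14 H⁺(aq) + 3 Pb(s) → 2 Cr³⁺(aq) + 7 H₂O(l) + 3 Pb²⁺(aq)
Q = [Cr³⁺]^2·[Pb²⁺]^3 / ([Cr₂O₇²⁻]·[H⁺]^14); log Q = 0.805.
E = E° − (0.0592/n) log Q = +1.45 − (0.0592/6)(0.805) = +1.442 V.

+1.442 V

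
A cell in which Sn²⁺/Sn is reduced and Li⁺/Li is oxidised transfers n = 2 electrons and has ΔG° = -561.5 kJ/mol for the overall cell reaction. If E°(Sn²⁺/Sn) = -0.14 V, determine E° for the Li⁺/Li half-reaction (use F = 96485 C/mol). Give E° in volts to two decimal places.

-3.05 V

E°cell = −ΔG°/(nF) = −(-561.5×10³)/((2)(96485)) = +2.910 V.
Since Sn²⁺/Sn is the cathode and Li⁺/Li the anode, E°cell = E°(Sn²⁺/Sn) − E°(Li⁺/Li).
So E°(Li⁺/Li) = E°(Sn²⁺/Sn) − E°cell = (-0.14) − (+2.910) = -3.05 V.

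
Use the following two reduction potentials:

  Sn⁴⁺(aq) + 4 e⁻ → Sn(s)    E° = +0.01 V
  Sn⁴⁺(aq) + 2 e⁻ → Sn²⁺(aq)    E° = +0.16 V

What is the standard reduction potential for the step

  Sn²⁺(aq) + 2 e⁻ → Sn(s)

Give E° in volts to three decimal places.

Sequential free energies add, so n₃E°₃ = n₁E°₁ + n₂E°₂.
With n₃ = 4, and the known step contributing 2×(+0.16) V, the unknown satisfies 2·E° = 4×(+0.01) − 2×(+0.16) = -0.280.
E° = -0.280 / 2 = -0.140 V.

-0.140 V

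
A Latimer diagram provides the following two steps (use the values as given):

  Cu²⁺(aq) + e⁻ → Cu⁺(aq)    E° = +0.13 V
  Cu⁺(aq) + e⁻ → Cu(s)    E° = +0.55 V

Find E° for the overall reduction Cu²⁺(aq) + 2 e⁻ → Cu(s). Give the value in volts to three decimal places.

Standard free energies of sequential steps add: ΔG°₃ = ΔG°₁ + ΔG°₂, so n₃E°₃ = n₁E°₁ + n₂E°₂.
E°₃ = (1×+0.13 + 1×+0.55) / 2 = (+0.680) / 2 = +0.340 V.

+0.340 V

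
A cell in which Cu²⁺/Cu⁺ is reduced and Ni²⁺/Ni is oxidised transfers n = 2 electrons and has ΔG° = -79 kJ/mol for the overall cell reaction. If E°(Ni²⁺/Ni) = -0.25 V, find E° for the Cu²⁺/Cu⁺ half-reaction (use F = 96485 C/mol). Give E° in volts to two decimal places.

+0.16 V

E°cell = −ΔG°/(nF) = −(-79×10³)/((2)(96485)) = +0.409 V.
Since Cu²⁺/Cu⁺ is the cathode and Ni²⁺/Ni the anode, E°cell = E°(Cu²⁺/Cu⁺) − E°(Ni²⁺/Ni).
So E°(Cu²⁺/Cu⁺) = E°cell + E°(Ni²⁺/Ni) = +0.409 + (-0.25) = +0.16 V.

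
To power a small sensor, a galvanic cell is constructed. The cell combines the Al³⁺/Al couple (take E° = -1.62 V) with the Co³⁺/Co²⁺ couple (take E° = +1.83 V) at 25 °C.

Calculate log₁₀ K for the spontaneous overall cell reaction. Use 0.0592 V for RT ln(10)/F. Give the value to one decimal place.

Cathode: Co³⁺/Co²⁺; anode: Al³⁺/Al. E°cell = +3.45 V, n = 3.
log K = nE°cell / 0.0592 = (3)(+3.45) / 0.0592 = 174.8.

174.8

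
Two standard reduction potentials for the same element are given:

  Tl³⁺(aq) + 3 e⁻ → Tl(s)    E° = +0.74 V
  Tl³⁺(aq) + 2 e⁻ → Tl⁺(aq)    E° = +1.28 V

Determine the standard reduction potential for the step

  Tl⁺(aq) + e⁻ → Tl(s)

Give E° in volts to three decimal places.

Sequential free energies add, so n₃E°₃ = n₁E°₁ + n₂E°₂.
With n₃ = 3, and the known step contributing 2×(+1.28) V, the unknown satisfies 1·E° = 3×(+0.74) − 2×(+1.28) = -0.340.
E° = -0.340 / 1 = -0.340 V.

-0.340 V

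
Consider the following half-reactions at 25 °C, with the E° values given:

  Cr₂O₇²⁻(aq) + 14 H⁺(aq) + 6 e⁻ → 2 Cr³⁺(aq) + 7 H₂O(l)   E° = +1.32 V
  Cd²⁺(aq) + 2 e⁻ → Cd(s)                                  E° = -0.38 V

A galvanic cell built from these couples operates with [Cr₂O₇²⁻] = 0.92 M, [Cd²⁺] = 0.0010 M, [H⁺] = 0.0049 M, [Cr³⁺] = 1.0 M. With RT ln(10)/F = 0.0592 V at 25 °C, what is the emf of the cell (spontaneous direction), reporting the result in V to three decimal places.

Cr₂O₇²⁻/Cr³⁺ is the cathode (higher E°), Cd²⁺/Cd the anode: E°cell = +1.32 − (-0.38) = +1.70 V, n = 6.
Overall: Cr₂O₇²⁻(aq) + 14 H⁺(aq) + 3 Cd(s) → 2 Cr³⁺(aq) + 7 H₂O(l) + 3 Cd²⁺(aq)
Q = [Cr³⁺]^2·[Cd²⁺]^3 / ([Cr₂O₇²⁻]·[H⁺]^14); log Q = 23.373.
E = E° − (0.0592/n) log Q = +1.70 − (0.0592/6)(23.373) = +1.469 V.

+1.469 V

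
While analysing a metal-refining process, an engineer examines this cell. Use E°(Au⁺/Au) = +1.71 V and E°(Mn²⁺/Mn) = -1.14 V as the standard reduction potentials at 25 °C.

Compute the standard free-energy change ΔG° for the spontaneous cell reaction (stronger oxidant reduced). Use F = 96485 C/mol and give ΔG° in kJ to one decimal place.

-550.0 kJ

Au⁺/Au (E° = +1.71 V) is the cathode; Mn²⁺/Mn (E° = -1.14 V) is the anode, so E°cell = +2.85 V.
Balancing electrons gives n = 2 (lcm of 1 and 2).
ΔG° = −nFE° = −(2)(96485)(+2.85) = -549,964 J = -550.0 kJ.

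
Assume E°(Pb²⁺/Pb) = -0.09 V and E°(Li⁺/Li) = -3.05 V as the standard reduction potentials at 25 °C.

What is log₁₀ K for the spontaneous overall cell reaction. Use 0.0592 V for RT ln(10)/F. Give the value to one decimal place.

100.0

Cathode: Pb²⁺/Pb; anode: Li⁺/Li. E°cell = +2.96 V, n = 2.
log K = nE°cell / 0.0592 = (2)(+2.96) / 0.0592 = 100.0.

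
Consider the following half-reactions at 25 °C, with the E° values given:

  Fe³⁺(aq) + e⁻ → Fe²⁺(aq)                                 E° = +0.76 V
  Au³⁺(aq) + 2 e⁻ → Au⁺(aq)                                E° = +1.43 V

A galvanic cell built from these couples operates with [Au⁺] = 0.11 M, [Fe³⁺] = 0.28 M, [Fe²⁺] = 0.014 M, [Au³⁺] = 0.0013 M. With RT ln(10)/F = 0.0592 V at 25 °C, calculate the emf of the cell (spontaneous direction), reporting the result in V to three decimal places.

+0.536 V

Au³⁺/Au⁺ is the cathode (higher E°), Fe³⁺/Fe²⁺ the anode: E°cell = +1.43 − (+0.76) = +0.67 V, n = 2.
Overall: Au³⁺(aq) + 2 Fe²⁺(aq) → Au⁺(aq) + 2 Fe³⁺(aq)
Q = [Au⁺]·[Fe³⁺]^2 / ([Au³⁺]·[Fe²⁺]^2); log Q = 4.530.
E = E° − (0.0592/n) log Q = +0.67 − (0.0592/2)(4.530) = +0.536 V.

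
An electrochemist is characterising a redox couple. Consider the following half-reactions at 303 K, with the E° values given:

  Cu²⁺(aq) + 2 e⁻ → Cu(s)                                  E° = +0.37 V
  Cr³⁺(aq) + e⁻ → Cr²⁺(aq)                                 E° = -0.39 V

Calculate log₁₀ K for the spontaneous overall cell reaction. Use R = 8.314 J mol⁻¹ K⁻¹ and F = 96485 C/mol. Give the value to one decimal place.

25.3

Cathode: Cu²⁺/Cu; anode: Cr³⁺/Cr²⁺. E°cell = (+0.37) − (-0.39) = +0.76 V, with n = 2.
ΔG° = −nFE° = −RT ln K, so ln K = nFE°/(RT) = (2)(96485)(+0.76) / ((8.314)(303)) = 58.217.
log₁₀ K = 58.217 / ln 10 = 25.3.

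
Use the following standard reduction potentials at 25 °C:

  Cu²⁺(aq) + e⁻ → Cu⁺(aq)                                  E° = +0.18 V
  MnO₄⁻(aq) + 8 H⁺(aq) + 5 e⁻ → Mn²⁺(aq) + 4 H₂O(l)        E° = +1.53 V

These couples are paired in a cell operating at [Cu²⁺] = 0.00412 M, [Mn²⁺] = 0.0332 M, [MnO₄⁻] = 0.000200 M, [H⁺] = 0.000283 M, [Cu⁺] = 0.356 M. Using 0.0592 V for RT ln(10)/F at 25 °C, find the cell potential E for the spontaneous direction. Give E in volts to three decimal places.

+1.102 V

MnO₄⁻/Mn²⁺ is the cathode (higher E°), Cu²⁺/Cu⁺ the anode: E°cell = +1.53 − (+0.18) = +1.35 V, n = 5.
Overall: MnO₄⁻(aq) + 8 H⁺(aq) + 5 Cu⁺(aq) → Mn²⁺(aq) + 4 H₂O(l) + 5 Cu²⁺(aq)
Q = [Mn²⁺]·[Cu²⁺]^5 / ([MnO₄⁻]·[H⁺]^8·[Cu⁺]^5); log Q = 20.923.
E = E° − (0.0592/n) log Q = +1.35 − (0.0592/5)(20.923) = +1.102 V.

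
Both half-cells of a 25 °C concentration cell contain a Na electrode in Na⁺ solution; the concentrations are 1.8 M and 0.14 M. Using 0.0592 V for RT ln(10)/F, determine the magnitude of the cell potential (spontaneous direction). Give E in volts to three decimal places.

+0.066 V

For a concentration cell E°cell = 0. The 1.8 M side is the cathode (reduction is favoured where [Na⁺] is higher).
With n = 1, E = −(0.0592/1) log([Na⁺]ₐₙ/[Na⁺]꜀ₐₜ) = −(0.0592/1) log(0.14/1.8) = −(0.0592/1)(-1.109) = +0.066 V.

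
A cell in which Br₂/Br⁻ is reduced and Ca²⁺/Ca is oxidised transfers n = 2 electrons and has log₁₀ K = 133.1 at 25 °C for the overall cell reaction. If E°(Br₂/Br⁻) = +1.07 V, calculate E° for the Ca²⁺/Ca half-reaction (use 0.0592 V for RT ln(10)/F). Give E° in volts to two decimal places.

-2.87 V

E°cell = (0.0592/n)·log K = (0.0592/2)(133.1) = +3.940 V.
Since Br₂/Br⁻ is the cathode and Ca²⁺/Ca the anode, E°cell = E°(Br₂/Br⁻) − E°(Ca²⁺/Ca).
So E°(Ca²⁺/Ca) = E°(Br₂/Br⁻) − E°cell = (+1.07) − (+3.940) = -2.87 V.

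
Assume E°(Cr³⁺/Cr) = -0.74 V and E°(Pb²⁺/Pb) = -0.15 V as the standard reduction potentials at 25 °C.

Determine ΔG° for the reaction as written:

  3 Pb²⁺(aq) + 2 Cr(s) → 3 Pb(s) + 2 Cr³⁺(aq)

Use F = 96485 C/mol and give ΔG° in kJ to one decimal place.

-341.6 kJ

As written, Pb²⁺/Pb is reduced (cathode) and Cr³⁺/Cr is oxidised (anode), so E°cell = (-0.15) − (-0.74) = +0.59 V.
Balancing electrons gives n = 6.
ΔG° = −nFE° = −(6)(96485)(+0.59) = -341,557 J = -341.6 kJ.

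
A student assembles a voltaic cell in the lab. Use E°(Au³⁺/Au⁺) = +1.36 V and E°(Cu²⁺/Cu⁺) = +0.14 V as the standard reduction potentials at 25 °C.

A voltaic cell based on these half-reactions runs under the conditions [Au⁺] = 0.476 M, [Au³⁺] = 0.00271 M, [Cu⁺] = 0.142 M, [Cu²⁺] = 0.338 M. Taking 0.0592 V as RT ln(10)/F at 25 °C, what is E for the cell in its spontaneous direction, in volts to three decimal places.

Au³⁺/Au⁺ is the cathode (higher E°), Cu²⁺/Cu⁺ the anode: E°cell = +1.36 − (+0.14) = +1.22 V, n = 2.
Overall: Au³⁺(aq) + 2 Cu⁺(aq) → Au⁺(aq) + 2 Cu²⁺(aq)
Q = [Au⁺]·[Cu²⁺]^2 / ([Au³⁺]·[Cu⁺]^2); log Q = 2.998.
E = E° − (0.0592/n) log Q = +1.22 − (0.0592/2)(2.998) = +1.131 V.

+1.131 V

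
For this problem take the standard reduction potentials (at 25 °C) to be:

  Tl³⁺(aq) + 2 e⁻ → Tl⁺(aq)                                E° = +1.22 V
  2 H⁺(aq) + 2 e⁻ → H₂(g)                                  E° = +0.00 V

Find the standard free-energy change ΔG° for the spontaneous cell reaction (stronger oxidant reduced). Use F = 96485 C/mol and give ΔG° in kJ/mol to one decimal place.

-235.4 kJ/mol

Tl³⁺/Tl⁺ (E° = +1.22 V) is the cathode; H⁺/H₂ (E° = +0.00 V) is the anode, so E°cell = +1.22 V.
Balancing electrons gives n = 2 (lcm of 2 and 2).
ΔG° = −nFE° = −(2)(96485)(+1.22) = -235,423 J = -235.4 kJ/mol.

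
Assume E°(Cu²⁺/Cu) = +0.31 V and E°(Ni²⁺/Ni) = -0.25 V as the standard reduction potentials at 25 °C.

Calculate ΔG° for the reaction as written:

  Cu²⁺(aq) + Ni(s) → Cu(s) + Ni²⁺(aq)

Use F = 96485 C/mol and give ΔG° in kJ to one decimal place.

-108.1 kJ

As written, Cu²⁺/Cu is reduced (cathode) and Ni²⁺/Ni is oxidised (anode), so E°cell = (+0.31) − (-0.25) = +0.56 V.
Balancing electrons gives n = 2.
ΔG° = −nFE° = −(2)(96485)(+0.56) = -108,063 J = -108.1 kJ.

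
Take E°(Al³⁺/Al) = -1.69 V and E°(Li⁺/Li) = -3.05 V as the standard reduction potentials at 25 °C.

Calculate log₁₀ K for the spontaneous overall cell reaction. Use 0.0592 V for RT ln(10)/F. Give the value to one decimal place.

Cathode: Al³⁺/Al; anode: Li⁺/Li. E°cell = +1.36 V, n = 3.
log K = nE°cell / 0.0592 = (3)(+1.36) / 0.0592 = 68.9.

68.9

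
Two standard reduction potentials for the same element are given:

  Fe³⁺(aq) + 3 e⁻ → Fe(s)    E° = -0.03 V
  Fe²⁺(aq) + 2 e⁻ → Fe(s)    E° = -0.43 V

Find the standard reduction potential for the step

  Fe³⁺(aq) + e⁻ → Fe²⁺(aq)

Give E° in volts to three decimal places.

Sequential free energies add, so n₃E°₃ = n₁E°₁ + n₂E°₂.
With n₃ = 3, and the known step contributing 2×(-0.43) V, the unknown satisfies 1·E° = 3×(-0.03) − 2×(-0.43) = +0.770.
E° = +0.770 / 1 = +0.770 V.

+0.770 V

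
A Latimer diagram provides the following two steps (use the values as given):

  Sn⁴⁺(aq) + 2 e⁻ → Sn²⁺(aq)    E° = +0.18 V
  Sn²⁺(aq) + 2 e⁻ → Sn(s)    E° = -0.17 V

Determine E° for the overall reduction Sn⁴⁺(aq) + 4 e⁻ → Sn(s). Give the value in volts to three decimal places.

+0.005 V

Since ΔG° = −nFE° is additive over sequential reductions, n₃E°₃ = n₁E°₁ + n₂E°₂.
E°₃ = (2×+0.18 + 2×-0.17) / 4 = (+0.020) / 4 = +0.005 V.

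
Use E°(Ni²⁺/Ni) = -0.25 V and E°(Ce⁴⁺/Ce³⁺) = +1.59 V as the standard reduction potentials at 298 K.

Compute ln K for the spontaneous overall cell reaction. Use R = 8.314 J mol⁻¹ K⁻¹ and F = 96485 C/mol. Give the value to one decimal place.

143.3

Cathode: Ce⁴⁺/Ce³⁺; anode: Ni²⁺/Ni. E°cell = (+1.59) − (-0.25) = +1.84 V, with n = 2.
ΔG° = −nFE° = −RT ln K, so ln K = nFE°/(RT) = (2)(96485)(+1.84) / ((8.314)(298)) = 143.312.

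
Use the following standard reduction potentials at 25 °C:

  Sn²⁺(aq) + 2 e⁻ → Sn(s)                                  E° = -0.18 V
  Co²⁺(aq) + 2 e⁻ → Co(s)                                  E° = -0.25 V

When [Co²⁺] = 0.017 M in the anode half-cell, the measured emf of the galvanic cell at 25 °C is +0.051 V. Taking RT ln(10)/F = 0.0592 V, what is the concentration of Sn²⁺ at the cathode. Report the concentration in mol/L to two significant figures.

0.0039 M

Sn²⁺/Sn is the cathode, Co²⁺/Co the anode: E°cell = +0.07 V, n = 2.
Overall reaction: Sn²⁺(aq) + Co(s) → Sn(s) + Co²⁺(aq); Q = [Co²⁺]^1/[Sn²⁺]^1.
From E = E° − (0.0592/n) log Q: log Q = (E° − E)·n/0.0592 = (+0.07 − (+0.051))·2/0.0592 = 0.6419.
So 1·log[Sn²⁺] = 1·log(0.017) − log Q = -1.7696 − (0.6419) = -2.4115; [Sn²⁺] = 10^(-2.4115) ≈ 0.0039 M.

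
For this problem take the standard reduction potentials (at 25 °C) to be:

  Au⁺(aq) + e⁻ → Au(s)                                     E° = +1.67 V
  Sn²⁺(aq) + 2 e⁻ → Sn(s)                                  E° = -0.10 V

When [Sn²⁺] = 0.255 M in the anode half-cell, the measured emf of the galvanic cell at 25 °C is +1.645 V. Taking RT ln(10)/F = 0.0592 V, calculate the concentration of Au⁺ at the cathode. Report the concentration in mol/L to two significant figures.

0.0039 M

Au⁺/Au is the cathode, Sn²⁺/Sn the anode: E°cell = +1.77 V, n = 2.
Overall reaction: 2 Au⁺(aq) + Sn(s) → 2 Au(s) + Sn²⁺(aq); Q = [Sn²⁺]^1/[Au⁺]^2.
From E = E° − (0.0592/n) log Q: log Q = (E° − E)·n/0.0592 = (+1.77 − (+1.645))·2/0.0592 = 4.2230.
So 2·log[Au⁺] = 1·log(0.255) − log Q = -0.5935 − (4.2230) = -4.8165; log[Au⁺] = -4.8165 / 2 = -2.4082; [Au⁺] = 10^(-2.4082) ≈ 0.0039 M.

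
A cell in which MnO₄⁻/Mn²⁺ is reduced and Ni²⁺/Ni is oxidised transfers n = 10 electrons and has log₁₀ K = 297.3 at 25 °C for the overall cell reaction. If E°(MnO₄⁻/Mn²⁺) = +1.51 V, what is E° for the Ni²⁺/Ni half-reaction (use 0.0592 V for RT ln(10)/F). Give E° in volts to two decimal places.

-0.25 V

E°cell = (0.0592/n)·log K = (0.0592/10)(297.3) = +1.760 V.
Since MnO₄⁻/Mn²⁺ is the cathode and Ni²⁺/Ni the anode, E°cell = E°(MnO₄⁻/Mn²⁺) − E°(Ni²⁺/Ni).
So E°(Ni²⁺/Ni) = E°(MnO₄⁻/Mn²⁺) − E°cell = (+1.51) − (+1.760) = -0.25 V.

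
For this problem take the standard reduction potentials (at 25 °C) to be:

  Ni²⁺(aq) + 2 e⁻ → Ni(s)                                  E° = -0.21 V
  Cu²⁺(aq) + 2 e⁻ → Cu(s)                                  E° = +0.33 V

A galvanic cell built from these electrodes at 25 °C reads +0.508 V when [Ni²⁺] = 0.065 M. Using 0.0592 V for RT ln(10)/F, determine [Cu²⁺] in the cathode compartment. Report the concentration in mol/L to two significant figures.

Cu²⁺/Cu is the cathode, Ni²⁺/Ni the anode: E°cell = +0.54 V, n = 2.
Overall reaction: Cu²⁺(aq) + Ni(s) → Cu(s) + Ni²⁺(aq); Q = [Ni²⁺]^1/[Cu²⁺]^1.
From E = E° − (0.0592/n) log Q: log Q = (E° − E)·n/0.0592 = (+0.54 − (+0.508))·2/0.0592 = 1.0811.
So 1·log[Cu²⁺] = 1·log(0.065) − log Q = -1.1871 − (1.0811) = -2.2682; [Cu²⁺] = 10^(-2.2682) ≈ 0.0054 M.

0.0054 M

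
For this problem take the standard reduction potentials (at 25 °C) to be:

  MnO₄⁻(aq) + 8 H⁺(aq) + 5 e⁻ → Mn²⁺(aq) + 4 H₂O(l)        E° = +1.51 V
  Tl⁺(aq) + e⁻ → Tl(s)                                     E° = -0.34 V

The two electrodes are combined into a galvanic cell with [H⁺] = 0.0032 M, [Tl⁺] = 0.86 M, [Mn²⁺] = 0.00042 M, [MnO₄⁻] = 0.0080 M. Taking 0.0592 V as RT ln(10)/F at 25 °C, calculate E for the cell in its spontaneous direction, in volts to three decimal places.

MnO₄⁻/Mn²⁺ is the cathode (higher E°), Tl⁺/Tl the anode: E°cell = +1.51 − (-0.34) = +1.85 V, n = 5.
Overall: MnO₄⁻(aq) + 8 H⁺(aq) + 5 Tl(s) → Mn²⁺(aq) + 4 H₂O(l) + 5 Tl⁺(aq)
Q = [Mn²⁺]·[Tl⁺]^5 / ([MnO₄⁻]·[H⁺]^8); log Q = 18.351.
E = E° − (0.0592/n) log Q = +1.85 − (0.0592/5)(18.351) = +1.633 V.

+1.633 V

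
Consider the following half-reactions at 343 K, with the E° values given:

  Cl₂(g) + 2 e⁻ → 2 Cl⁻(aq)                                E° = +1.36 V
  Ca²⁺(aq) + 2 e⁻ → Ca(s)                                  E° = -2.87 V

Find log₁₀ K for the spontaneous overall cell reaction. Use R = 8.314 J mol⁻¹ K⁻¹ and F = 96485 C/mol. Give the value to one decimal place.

124.3

Cathode: Cl₂/Cl⁻; anode: Ca²⁺/Ca. E°cell = (+1.36) − (-2.87) = +4.23 V, with n = 2.
ΔG° = −nFE° = −RT ln K, so ln K = nFE°/(RT) = (2)(96485)(+4.23) / ((8.314)(343)) = 286.237.
log₁₀ K = 286.237 / ln 10 = 124.3.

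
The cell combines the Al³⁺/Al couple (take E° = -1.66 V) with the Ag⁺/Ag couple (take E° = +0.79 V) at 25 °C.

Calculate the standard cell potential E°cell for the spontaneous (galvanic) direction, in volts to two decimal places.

+2.45 V

The Ag⁺/Ag couple has the higher reduction potential, so it is the cathode; Al³⁺/Al is oxidised at the anode.
E°cell = E°(cathode) − E°(anode) = (+0.79) − (-1.66) = +2.45 V.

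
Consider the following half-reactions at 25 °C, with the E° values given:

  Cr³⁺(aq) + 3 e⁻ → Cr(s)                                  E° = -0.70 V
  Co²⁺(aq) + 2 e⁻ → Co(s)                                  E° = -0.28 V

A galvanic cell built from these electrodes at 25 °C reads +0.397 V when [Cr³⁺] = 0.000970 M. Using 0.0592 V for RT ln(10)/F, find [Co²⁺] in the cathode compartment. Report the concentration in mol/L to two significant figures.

0.0016 M

Co²⁺/Co is the cathode, Cr³⁺/Cr the anode: E°cell = +0.42 V, n = 6.
Overall reaction: 3 Co²⁺(aq) + 2 Cr(s) → 3 Co(s) + 2 Cr³⁺(aq); Q = [Cr³⁺]^2/[Co²⁺]^3.
From E = E° − (0.0592/n) log Q: log Q = (E° − E)·n/0.0592 = (+0.42 − (+0.397))·6/0.0592 = 2.3311.
So 3·log[Co²⁺] = 2·log(0.00097) − log Q = -6.0265 − (2.3311) = -8.3576; log[Co²⁺] = -8.3576 / 3 = -2.7859; [Co²⁺] = 10^(-2.7859) ≈ 0.0016 M.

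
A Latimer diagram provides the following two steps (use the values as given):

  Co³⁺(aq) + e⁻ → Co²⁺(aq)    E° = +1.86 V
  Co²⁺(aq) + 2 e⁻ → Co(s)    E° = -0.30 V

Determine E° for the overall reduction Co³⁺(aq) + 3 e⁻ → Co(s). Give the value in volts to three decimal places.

Adding the free-energy changes (−nFE°) of the two steps gives −n₃FE°₃ = −n₁FE°₁ − n₂FE°₂.
E°₃ = (1×+1.86 + 2×-0.30) / 3 = (+1.260) / 3 = +0.420 V.

+0.420 V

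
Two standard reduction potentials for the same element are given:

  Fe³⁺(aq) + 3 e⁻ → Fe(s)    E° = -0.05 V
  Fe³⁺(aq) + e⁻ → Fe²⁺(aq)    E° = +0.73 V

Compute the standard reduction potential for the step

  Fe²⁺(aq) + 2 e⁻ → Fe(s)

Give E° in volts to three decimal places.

-0.440 V

Sequential free energies add, so n₃E°₃ = n₁E°₁ + n₂E°₂.
With n₃ = 3, and the known step contributing 1×(+0.73) V, the unknown satisfies 2·E° = 3×(-0.05) − 1×(+0.73) = -0.880.
E° = -0.880 / 2 = -0.440 V.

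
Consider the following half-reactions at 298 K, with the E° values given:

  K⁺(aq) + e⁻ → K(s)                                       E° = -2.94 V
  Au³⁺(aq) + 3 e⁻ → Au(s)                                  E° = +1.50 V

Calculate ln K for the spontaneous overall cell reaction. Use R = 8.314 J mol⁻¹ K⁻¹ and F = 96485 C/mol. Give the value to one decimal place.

Cathode: Au³⁺/Au; anode: K⁺/K. E°cell = (+1.50) − (-2.94) = +4.44 V, with n = 3.
ΔG° = −nFE° = −RT ln K, so ln K = nFE°/(RT) = (3)(96485)(+4.44) / ((8.314)(298)) = 518.726.

518.7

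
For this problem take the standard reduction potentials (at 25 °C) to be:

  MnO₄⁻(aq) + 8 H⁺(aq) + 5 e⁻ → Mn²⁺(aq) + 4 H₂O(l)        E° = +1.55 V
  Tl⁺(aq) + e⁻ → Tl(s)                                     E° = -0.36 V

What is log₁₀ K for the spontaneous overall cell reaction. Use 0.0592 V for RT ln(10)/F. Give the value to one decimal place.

Cathode: MnO₄⁻/Mn²⁺; anode: Tl⁺/Tl. E°cell = +1.91 V, n = 5.
log K = nE°cell / 0.0592 = (5)(+1.91) / 0.0592 = 161.3.

161.3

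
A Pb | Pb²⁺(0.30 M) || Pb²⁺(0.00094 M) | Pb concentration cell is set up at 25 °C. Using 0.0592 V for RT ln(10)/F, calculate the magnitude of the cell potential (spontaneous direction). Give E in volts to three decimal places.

+0.074 V

For a concentration cell E°cell = 0. The 0.30 M side is the cathode (reduction is favoured where [Pb²⁺] is higher).
With n = 2, E = −(0.0592/2) log([Pb²⁺]ₐₙ/[Pb²⁺]꜀ₐₜ) = −(0.0592/2) log(0.00094/0.3) = −(0.0592/2)(-2.504) = +0.074 V.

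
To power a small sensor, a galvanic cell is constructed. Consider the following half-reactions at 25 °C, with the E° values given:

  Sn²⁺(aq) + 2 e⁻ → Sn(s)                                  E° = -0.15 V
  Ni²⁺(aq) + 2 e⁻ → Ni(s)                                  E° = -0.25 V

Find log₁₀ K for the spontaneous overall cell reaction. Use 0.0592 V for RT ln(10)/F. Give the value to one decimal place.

3.4

Cathode: Sn²⁺/Sn; anode: Ni²⁺/Ni. E°cell = +0.10 V, n = 2.
log K = nE°cell / 0.0592 = (2)(+0.10) / 0.0592 = 3.4.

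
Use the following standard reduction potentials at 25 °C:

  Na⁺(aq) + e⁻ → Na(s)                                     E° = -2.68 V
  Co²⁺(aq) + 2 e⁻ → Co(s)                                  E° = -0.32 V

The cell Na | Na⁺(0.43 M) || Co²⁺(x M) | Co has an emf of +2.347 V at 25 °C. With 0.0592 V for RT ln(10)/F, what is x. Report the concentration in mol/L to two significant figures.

Co²⁺/Co is the cathode, Na⁺/Na the anode: E°cell = +2.36 V, n = 2.
Overall reaction: Co²⁺(aq) + 2 Na(s) → Co(s) + 2 Na⁺(aq); Q = [Na⁺]^2/[Co²⁺]^1.
From E = E° − (0.0592/n) log Q: log Q = (E° − E)·n/0.0592 = (+2.36 − (+2.347))·2/0.0592 = 0.4392.
So 1·log[Co²⁺] = 2·log(0.43) − log Q = -0.7331 − (0.4392) = -1.1723; [Co²⁺] = 10^(-1.1723) ≈ 0.067 M.

0.067 M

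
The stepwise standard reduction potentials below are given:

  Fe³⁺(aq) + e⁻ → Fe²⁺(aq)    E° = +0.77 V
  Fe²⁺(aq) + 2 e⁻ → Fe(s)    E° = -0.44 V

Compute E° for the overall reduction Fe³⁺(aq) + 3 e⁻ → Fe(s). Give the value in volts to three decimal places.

Standard free energies of sequential steps add: ΔG°₃ = ΔG°₁ + ΔG°₂, so n₃E°₃ = n₁E°₁ + n₂E°₂.
E°₃ = (1×+0.77 + 2×-0.44) / 3 = (-0.110) / 3 = -0.037 V.

-0.037 V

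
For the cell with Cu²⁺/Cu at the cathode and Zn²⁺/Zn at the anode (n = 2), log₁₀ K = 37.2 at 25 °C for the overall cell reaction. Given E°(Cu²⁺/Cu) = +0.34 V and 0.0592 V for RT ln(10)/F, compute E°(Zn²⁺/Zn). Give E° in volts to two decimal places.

E°cell = (0.0592/n)·log K = (0.0592/2)(37.2) = +1.101 V.
Since Cu²⁺/Cu is the cathode and Zn²⁺/Zn the anode, E°cell = E°(Cu²⁺/Cu) − E°(Zn²⁺/Zn).
So E°(Zn²⁺/Zn) = E°(Cu²⁺/Cu) − E°cell = (+0.34) − (+1.101) = -0.76 V.

-0.76 V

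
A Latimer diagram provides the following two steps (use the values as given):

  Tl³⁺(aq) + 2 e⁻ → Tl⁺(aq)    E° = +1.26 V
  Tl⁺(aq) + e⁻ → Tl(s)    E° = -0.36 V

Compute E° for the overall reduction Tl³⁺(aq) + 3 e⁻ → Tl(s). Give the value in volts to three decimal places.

Standard free energies of sequential steps add: ΔG°₃ = ΔG°₁ + ΔG°₂, so n₃E°₃ = n₁E°₁ + n₂E°₂.
E°₃ = (2×+1.26 + 1×-0.36) / 3 = (+2.160) / 3 = +0.720 V.

+0.720 V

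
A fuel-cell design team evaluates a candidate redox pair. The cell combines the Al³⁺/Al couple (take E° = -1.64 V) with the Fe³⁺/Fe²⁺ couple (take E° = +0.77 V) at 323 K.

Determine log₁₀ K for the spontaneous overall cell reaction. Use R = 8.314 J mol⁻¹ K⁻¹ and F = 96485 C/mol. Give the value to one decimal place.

Cathode: Fe³⁺/Fe²⁺; anode: Al³⁺/Al. E°cell = (+0.77) − (-1.64) = +2.41 V, with n = 3.
ΔG° = −nFE° = −RT ln K, so ln K = nFE°/(RT) = (3)(96485)(+2.41) / ((8.314)(323)) = 259.768.
log₁₀ K = 259.768 / ln 10 = 112.8.

112.8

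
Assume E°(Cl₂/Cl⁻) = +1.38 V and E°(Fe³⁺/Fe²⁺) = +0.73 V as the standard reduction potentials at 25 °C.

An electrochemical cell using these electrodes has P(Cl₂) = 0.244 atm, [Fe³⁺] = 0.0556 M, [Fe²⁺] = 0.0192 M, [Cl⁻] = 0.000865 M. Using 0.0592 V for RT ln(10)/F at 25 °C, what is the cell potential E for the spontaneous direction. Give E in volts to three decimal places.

Cl₂/Cl⁻ is the cathode (higher E°), Fe³⁺/Fe²⁺ the anode: E°cell = +1.38 − (+0.73) = +0.65 V, n = 2.
Overall: Cl₂(g) + 2 Fe²⁺(aq) → 2 Cl⁻(aq) + 2 Fe³⁺(aq)
Q = [Cl⁻]^2·[Fe³⁺]^2 / (P(Cl₂)·[Fe²⁺]^2); log Q = -4.590.
E = E° − (0.0592/n) log Q = +0.65 − (0.0592/2)(-4.590) = +0.786 V.

+0.786 V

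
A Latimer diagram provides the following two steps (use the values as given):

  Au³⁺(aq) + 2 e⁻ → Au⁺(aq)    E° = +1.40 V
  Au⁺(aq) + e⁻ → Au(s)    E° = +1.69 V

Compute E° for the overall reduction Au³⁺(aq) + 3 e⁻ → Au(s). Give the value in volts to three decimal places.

+1.497 V

Adding the free-energy changes (−nFE°) of the two steps gives −n₃FE°₃ = −n₁FE°₁ − n₂FE°₂.
E°₃ = (2×+1.40 + 1×+1.69) / 3 = (+4.490) / 3 = +1.497 V.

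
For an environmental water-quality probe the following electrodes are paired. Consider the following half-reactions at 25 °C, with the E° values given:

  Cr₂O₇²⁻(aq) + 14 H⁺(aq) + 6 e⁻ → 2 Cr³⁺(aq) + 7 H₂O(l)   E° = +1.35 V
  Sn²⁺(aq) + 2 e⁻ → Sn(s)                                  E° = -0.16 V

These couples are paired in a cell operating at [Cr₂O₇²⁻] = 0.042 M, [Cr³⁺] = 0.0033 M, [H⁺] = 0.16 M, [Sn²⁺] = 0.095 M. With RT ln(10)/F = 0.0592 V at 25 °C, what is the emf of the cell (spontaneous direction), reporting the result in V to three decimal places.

+1.466 V

Cr₂O₇²⁻/Cr³⁺ is the cathode (higher E°), Sn²⁺/Sn the anode: E°cell = +1.35 − (-0.16) = +1.51 V, n = 6.
Overall: Cr₂O₇²⁻(aq) + 14 H⁺(aq) + 3 Sn(s) → 2 Cr³⁺(aq) + 7 H₂O(l) + 3 Sn²⁺(aq)
Q = [Cr³⁺]^2·[Sn²⁺]^3 / ([Cr₂O₇²⁻]·[H⁺]^14); log Q = 4.489.
E = E° − (0.0592/n) log Q = +1.51 − (0.0592/6)(4.489) = +1.466 V.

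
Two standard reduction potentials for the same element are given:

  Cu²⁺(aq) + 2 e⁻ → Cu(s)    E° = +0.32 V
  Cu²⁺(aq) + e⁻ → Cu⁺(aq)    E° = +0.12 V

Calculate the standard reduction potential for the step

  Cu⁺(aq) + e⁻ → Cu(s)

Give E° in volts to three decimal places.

Sequential free energies add, so n₃E°₃ = n₁E°₁ + n₂E°₂.
With n₃ = 2, and the known step contributing 1×(+0.12) V, the unknown satisfies 1·E° = 2×(+0.32) − 1×(+0.12) = +0.520.
E° = +0.520 / 1 = +0.520 V.

+0.520 V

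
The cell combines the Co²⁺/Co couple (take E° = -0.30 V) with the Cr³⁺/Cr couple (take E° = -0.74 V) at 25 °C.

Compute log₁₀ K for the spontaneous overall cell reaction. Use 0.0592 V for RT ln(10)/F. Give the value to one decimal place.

44.6

Cathode: Co²⁺/Co; anode: Cr³⁺/Cr. E°cell = +0.44 V, n = 6.
log K = nE°cell / 0.0592 = (6)(+0.44) / 0.0592 = 44.6.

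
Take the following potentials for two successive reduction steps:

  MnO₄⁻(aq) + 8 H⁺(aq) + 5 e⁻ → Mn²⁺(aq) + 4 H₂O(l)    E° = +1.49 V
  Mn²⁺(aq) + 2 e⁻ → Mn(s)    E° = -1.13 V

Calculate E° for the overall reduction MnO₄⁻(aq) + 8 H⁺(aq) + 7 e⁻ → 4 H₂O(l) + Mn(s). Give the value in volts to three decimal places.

Standard free energies of sequential steps add: ΔG°₃ = ΔG°₁ + ΔG°₂, so n₃E°₃ = n₁E°₁ + n₂E°₂.
E°₃ = (5×+1.49 + 2×-1.13) / 7 = (+5.190) / 7 = +0.741 V.
E° values themselves are not directly additive — weighting by electron count is essential.

+0.741 V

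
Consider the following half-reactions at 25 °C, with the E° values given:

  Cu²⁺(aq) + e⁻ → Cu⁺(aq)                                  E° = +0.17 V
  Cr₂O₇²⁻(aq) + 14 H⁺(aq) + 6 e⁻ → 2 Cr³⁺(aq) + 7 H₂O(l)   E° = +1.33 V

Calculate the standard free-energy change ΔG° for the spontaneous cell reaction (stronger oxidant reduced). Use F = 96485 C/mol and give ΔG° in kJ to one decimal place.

-671.5 kJ

Cr₂O₇²⁻/Cr³⁺ (E° = +1.33 V) is the cathode; Cu²⁺/Cu⁺ (E° = +0.17 V) is the anode, so E°cell = +1.16 V.
Balancing electrons gives n = 6 (lcm of 6 and 1).
ΔG° = −nFE° = −(6)(96485)(+1.16) = -671,536 J = -671.5 kJ.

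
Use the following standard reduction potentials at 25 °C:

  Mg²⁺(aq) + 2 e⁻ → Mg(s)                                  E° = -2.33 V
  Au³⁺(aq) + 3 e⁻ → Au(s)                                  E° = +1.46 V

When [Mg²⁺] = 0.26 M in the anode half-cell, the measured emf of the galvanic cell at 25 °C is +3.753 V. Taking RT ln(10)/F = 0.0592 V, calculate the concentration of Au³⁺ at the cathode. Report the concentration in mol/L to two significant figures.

0.0018 M

Au³⁺/Au is the cathode, Mg²⁺/Mg the anode: E°cell = +3.79 V, n = 6.
Overall reaction: 2 Au³⁺(aq) + 3 Mg(s) → 2 Au(s) + 3 Mg²⁺(aq); Q = [Mg²⁺]^3/[Au³⁺]^2.
From E = E° − (0.0592/n) log Q: log Q = (E° − E)·n/0.0592 = (+3.79 − (+3.753))·6/0.0592 = 3.7500.
So 2·log[Au³⁺] = 3·log(0.26) − log Q = -1.7551 − (3.7500) = -5.5051; log[Au³⁺] = -5.5051 / 2 = -2.7525; [Au³⁺] = 10^(-2.7525) ≈ 0.0018 M.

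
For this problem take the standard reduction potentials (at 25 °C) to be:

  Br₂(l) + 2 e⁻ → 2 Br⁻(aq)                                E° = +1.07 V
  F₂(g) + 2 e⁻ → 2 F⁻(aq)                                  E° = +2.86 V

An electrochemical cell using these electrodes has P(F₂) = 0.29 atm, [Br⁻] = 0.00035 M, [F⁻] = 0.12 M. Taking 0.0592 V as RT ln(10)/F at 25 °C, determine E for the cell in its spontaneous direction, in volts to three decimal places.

+1.624 V

F₂/F⁻ is the cathode (higher E°), Br₂/Br⁻ the anode: E°cell = +2.86 − (+1.07) = +1.79 V, n = 2.
Overall: F₂(g) + 2 Br⁻(aq) → 2 F⁻(aq) + Br₂(l)
Q = [F⁻]^2 / (P(F₂)·[Br⁻]^2); log Q = 5.608.
E = E° − (0.0592/n) log Q = +1.79 − (0.0592/2)(5.608) = +1.624 V.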